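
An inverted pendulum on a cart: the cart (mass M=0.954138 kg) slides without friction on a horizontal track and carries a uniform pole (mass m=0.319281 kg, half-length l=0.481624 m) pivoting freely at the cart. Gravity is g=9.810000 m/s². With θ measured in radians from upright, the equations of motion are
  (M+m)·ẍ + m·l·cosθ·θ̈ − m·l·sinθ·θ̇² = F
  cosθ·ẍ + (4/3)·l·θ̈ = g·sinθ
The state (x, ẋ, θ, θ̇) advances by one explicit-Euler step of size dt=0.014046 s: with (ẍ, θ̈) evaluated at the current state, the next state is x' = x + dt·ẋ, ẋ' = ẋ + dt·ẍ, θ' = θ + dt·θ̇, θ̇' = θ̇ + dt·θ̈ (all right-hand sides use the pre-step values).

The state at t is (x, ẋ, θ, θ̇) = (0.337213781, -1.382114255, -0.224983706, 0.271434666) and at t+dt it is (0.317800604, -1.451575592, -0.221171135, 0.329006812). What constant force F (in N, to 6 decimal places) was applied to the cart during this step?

ẍ = (ẋ'−ẋ)/dt = (-1.451575592−-1.382114255)/0.014046 = -4.945275
θ̈ = (θ̇'−θ̇)/dt = (0.329006812−0.271434666)/0.014046 = 4.098829
sinθ=-0.223090, cosθ=0.974798
F = (M+m)·ẍ + m·l·cosθ·θ̈ − m·l·sinθ·θ̇² = -6.297408 + 0.614406 − -0.002528 = -5.680474

F = -5.680474 N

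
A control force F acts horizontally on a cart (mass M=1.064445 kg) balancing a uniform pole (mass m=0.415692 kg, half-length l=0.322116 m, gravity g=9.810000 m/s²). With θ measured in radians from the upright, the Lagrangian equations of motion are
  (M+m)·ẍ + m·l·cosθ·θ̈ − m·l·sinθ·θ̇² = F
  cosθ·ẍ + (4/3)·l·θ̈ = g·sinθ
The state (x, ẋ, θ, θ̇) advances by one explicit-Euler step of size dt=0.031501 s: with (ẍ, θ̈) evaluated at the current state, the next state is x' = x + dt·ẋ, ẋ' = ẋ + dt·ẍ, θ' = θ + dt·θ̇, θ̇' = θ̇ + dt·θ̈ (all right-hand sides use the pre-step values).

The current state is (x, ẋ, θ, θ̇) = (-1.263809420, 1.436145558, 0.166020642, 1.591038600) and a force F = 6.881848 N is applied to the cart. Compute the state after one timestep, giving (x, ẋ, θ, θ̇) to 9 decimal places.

(-1.218569399, 1.608504974, 0.216139949, 1.314149910)

sinθ=0.165259025, cosθ=0.986250199
temp = (F + m·l·θ̇²·sinθ)/(M+m) = (6.881848 + 0.056015805)/1.480137 = 4.687311921
θ̈ = (g·sinθ − cosθ·temp)/(l·(4/3 − m·cos²θ/(M+m))) = -8.789838089
ẍ = temp − m·l·θ̈·cosθ/(M+m) = 5.471553796
Euler: x'=-1.263809420+0.031501·1.436145558=-1.218569399, ẋ'=1.436145558+0.031501·5.471553796=1.608504974
       θ'=0.166020642+0.031501·1.591038600=0.216139949, θ̇'=1.591038600+0.031501·-8.789838089=1.314149910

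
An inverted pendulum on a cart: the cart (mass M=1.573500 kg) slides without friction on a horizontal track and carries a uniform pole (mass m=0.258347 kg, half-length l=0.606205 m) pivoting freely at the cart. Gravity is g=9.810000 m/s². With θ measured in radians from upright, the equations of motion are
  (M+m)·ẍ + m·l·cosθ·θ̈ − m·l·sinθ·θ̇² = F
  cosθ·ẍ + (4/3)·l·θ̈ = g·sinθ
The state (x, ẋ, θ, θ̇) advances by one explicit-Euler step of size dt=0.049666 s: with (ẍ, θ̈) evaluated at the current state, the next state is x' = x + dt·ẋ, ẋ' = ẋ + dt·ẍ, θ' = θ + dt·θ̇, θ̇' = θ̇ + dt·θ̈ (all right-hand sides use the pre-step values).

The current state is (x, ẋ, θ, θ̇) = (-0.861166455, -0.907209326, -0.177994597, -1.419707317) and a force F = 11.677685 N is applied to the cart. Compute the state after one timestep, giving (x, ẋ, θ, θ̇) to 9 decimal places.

(-0.906223913, -0.546138275, -0.248505781, -1.966097156)

sinθ=-0.177056212, cosθ=0.984200741
temp = (F + m·l·θ̇²·sinθ)/(M+m) = (11.677685 + -0.055889696)/1.831847 = 6.344304576
θ̈ = (g·sinθ − cosθ·temp)/(l·(4/3 − m·cos²θ/(M+m))) = -11.001285362
ẍ = temp − m·l·θ̈·cosθ/(M+m) = 7.269984525
Euler: x'=-0.861166455+0.049666·-0.907209326=-0.906223913, ẋ'=-0.907209326+0.049666·7.269984525=-0.546138275
       θ'=-0.177994597+0.049666·-1.419707317=-0.248505781, θ̇'=-1.419707317+0.049666·-11.001285362=-1.966097156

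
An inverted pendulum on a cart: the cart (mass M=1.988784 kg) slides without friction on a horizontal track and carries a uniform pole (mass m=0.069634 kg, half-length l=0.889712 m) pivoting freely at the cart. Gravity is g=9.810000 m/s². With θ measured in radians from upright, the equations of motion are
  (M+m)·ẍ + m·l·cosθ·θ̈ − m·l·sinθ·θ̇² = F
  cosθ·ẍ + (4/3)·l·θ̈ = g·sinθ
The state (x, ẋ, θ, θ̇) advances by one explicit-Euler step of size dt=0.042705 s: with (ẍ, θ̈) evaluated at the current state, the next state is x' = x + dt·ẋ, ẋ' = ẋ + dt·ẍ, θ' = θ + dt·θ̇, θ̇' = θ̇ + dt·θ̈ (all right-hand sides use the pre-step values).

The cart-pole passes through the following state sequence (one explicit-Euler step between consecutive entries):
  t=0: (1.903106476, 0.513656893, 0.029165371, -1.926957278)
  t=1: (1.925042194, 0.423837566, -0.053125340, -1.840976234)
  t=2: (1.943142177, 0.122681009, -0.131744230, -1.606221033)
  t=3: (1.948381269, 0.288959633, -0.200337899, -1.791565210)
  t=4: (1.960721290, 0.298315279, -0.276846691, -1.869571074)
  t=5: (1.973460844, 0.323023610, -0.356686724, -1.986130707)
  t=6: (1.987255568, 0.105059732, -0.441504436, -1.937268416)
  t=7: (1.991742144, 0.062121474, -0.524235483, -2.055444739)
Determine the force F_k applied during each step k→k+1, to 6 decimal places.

step 0→1:
  ẍ = (ẋ'−ẋ)/dt = (0.423837566−0.513656893)/0.042705 = -2.103251
  θ̈ = (θ̇'−θ̇)/dt = (-1.840976234−-1.926957278)/0.042705 = 2.013372
  sinθ=0.029161, cosθ=0.999575
  F = (M+m)·ẍ + m·l·cosθ·θ̈ − m·l·sinθ·θ̇² = -4.329369 + 0.124684 − 0.006708 = -4.211394
step 1→2:
  ẍ = (ẋ'−ẋ)/dt = (0.122681009−0.423837566)/0.042705 = -7.052021
  θ̈ = (θ̇'−θ̇)/dt = (-1.606221033−-1.840976234)/0.042705 = 5.497136
  sinθ=-0.053100, cosθ=0.998589
  F = (M+m)·ẍ + m·l·cosθ·θ̈ − m·l·sinθ·θ̇² = -14.516007 + 0.340090 − -0.011150 = -14.164767
step 2→3:
  ẍ = (ẋ'−ẋ)/dt = (0.288959633−0.122681009)/0.042705 = 3.893657
  θ̈ = (θ̇'−θ̇)/dt = (-1.791565210−-1.606221033)/0.042705 = -4.340105
  sinθ=-0.131363, cosθ=0.991334
  F = (M+m)·ẍ + m·l·cosθ·θ̈ − m·l·sinθ·θ̇² = 8.014774 + -0.266558 − -0.020997 = 7.769213
step 3→4:
  ẍ = (ẋ'−ẋ)/dt = (0.298315279−0.288959633)/0.042705 = 0.219076
  θ̈ = (θ̇'−θ̇)/dt = (-1.869571074−-1.791565210)/0.042705 = -1.826621
  sinθ=-0.199000, cosθ=0.979999
  F = (M+m)·ẍ + m·l·cosθ·θ̈ − m·l·sinθ·θ̇² = 0.450950 + -0.110903 − -0.039572 = 0.379619
step 4→5:
  ẍ = (ẋ'−ẋ)/dt = (0.323023610−0.298315279)/0.042705 = 0.578582
  θ̈ = (θ̇'−θ̇)/dt = (-1.986130707−-1.869571074)/0.042705 = -2.729414
  sinθ=-0.273324, cosθ=0.961922
  F = (M+m)·ẍ + m·l·cosθ·θ̈ − m·l·sinθ·θ̇² = 1.190963 + -0.162660 − -0.059188 = 1.087491
step 5→6:
  ẍ = (ẋ'−ẋ)/dt = (0.105059732−0.323023610)/0.042705 = -5.103943
  θ̈ = (θ̇'−θ̇)/dt = (-1.937268416−-1.986130707)/0.042705 = 1.144182
  sinθ=-0.349171, cosθ=0.937059
  F = (M+m)·ẍ + m·l·cosθ·θ̈ − m·l·sinθ·θ̇² = -10.506048 + 0.066425 − -0.085335 = -10.354288
step 6→7:
  ẍ = (ẋ'−ẋ)/dt = (0.062121474−0.105059732)/0.042705 = -1.005462
  θ̈ = (θ̇'−θ̇)/dt = (-2.055444739−-1.937268416)/0.042705 = -2.767271
  sinθ=-0.427300, cosθ=0.904110
  F = (M+m)·ẍ + m·l·cosθ·θ̈ − m·l·sinθ·θ̇² = -2.069661 + -0.155004 − -0.099354 = -2.125312

F_0 = -4.211394 N
F_1 = -14.164767 N
F_2 = 7.769213 N
F_3 = 0.379619 N
F_4 = 1.087491 N
F_5 = -10.354288 N
F_6 = -2.125312 N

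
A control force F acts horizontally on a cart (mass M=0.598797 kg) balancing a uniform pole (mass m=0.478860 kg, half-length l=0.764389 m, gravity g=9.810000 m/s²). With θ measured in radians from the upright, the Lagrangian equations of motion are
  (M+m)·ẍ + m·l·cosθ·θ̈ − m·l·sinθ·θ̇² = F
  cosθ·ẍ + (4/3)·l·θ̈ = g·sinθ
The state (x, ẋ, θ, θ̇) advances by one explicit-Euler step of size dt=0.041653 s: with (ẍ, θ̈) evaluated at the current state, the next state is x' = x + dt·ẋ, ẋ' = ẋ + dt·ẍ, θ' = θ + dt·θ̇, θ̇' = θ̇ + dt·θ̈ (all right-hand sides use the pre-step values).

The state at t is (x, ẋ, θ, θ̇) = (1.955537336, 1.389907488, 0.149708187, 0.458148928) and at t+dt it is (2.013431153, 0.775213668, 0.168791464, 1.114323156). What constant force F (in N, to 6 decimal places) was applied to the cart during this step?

F = -10.213190 N

ẍ = (ẋ'−ẋ)/dt = (0.775213668−1.389907488)/0.041653 = -14.757492
θ̈ = (θ̇'−θ̇)/dt = (1.114323156−0.458148928)/0.041653 = 15.753349
sinθ=0.149150, cosθ=0.988815
F = (M+m)·ẍ + m·l·cosθ·θ̈ − m·l·sinθ·θ̇² = -15.903515 + 5.701784 − 0.011459 = -10.213190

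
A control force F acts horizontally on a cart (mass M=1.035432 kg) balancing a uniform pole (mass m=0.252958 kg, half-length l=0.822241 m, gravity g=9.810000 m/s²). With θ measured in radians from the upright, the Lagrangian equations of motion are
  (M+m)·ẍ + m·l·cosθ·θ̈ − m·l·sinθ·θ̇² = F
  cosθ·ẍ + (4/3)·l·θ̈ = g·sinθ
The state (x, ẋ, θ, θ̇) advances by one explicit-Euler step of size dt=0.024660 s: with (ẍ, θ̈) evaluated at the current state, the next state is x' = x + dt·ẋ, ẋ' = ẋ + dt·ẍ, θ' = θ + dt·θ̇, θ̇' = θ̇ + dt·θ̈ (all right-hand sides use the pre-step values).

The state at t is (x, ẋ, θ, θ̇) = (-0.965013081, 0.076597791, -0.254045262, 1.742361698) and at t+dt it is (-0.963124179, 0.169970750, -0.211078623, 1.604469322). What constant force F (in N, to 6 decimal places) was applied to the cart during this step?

F = 3.911358 N

ẍ = (ẋ'−ẋ)/dt = (0.169970750−0.076597791)/0.024660 = 3.786414
θ̈ = (θ̇'−θ̇)/dt = (1.604469322−1.742361698)/0.024660 = -5.591743
sinθ=-0.251321, cosθ=0.967904
F = (M+m)·ẍ + m·l·cosθ·θ̈ − m·l·sinθ·θ̇² = 4.878377 + -1.125711 − -0.158692 = 3.911358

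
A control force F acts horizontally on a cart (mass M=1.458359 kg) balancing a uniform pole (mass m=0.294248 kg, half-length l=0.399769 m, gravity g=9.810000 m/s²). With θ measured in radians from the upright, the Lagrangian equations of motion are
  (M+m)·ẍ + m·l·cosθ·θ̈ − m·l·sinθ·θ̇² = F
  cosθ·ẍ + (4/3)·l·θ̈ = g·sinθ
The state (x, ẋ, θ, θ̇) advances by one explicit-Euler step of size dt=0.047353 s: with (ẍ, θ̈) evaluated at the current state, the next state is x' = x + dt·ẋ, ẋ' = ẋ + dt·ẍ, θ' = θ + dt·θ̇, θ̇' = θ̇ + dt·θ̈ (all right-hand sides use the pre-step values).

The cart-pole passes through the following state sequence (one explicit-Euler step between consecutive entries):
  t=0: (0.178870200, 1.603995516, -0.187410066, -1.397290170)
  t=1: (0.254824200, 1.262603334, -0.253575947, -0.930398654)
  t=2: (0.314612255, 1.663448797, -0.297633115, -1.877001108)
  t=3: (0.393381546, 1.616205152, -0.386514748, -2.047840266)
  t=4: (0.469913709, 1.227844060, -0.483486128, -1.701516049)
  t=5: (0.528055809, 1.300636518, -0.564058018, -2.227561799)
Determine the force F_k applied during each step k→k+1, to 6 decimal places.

F_0 = -11.453144 N
F_1 = 12.585158 N
F_2 = -2.032753 N
F_3 = -13.391032 N
F_4 = 1.695490 N

step 0→1:
  ẍ = (ẋ'−ẋ)/dt = (1.262603334−1.603995516)/0.047353 = -7.209515
  θ̈ = (θ̇'−θ̇)/dt = (-0.930398654−-1.397290170)/0.047353 = 9.859809
  sinθ=-0.186315, cosθ=0.982490
  F = (M+m)·ẍ + m·l·cosθ·θ̈ − m·l·sinθ·θ̇² = -12.635447 + 1.139513 − -0.042790 = -11.453144
step 1→2:
  ẍ = (ẋ'−ẋ)/dt = (1.663448797−1.262603334)/0.047353 = 8.465049
  θ̈ = (θ̇'−θ̇)/dt = (-1.877001108−-0.930398654)/0.047353 = -19.990338
  sinθ=-0.250867, cosθ=0.968022
  F = (M+m)·ẍ + m·l·cosθ·θ̈ − m·l·sinθ·θ̇² = 14.835904 + -2.276291 − -0.025545 = 12.585158
step 2→3:
  ẍ = (ẋ'−ẋ)/dt = (1.616205152−1.663448797)/0.047353 = -0.997691
  θ̈ = (θ̇'−θ̇)/dt = (-2.047840266−-1.877001108)/0.047353 = -3.607779
  sinθ=-0.293258, cosθ=0.956033
  F = (M+m)·ẍ + m·l·cosθ·θ̈ − m·l·sinθ·θ̇² = -1.748560 + -0.405729 − -0.121535 = -2.032753
step 3→4:
  ẍ = (ẋ'−ẋ)/dt = (1.227844060−1.616205152)/0.047353 = -8.201404
  θ̈ = (θ̇'−θ̇)/dt = (-1.701516049−-2.047840266)/0.047353 = 7.313670
  sinθ=-0.376963, cosθ=0.926228
  F = (M+m)·ẍ + m·l·cosθ·θ̈ − m·l·sinθ·θ̇² = -14.373838 + 0.796849 − -0.185957 = -13.391032
step 4→5:
  ẍ = (ẋ'−ẋ)/dt = (1.300636518−1.227844060)/0.047353 = 1.537230
  θ̈ = (θ̇'−θ̇)/dt = (-2.227561799−-1.701516049)/0.047353 = -11.109027
  sinθ=-0.464869, cosθ=0.885380
  F = (M+m)·ẍ + m·l·cosθ·θ̈ − m·l·sinθ·θ̇² = 2.694160 + -1.156986 − -0.158316 = 1.695490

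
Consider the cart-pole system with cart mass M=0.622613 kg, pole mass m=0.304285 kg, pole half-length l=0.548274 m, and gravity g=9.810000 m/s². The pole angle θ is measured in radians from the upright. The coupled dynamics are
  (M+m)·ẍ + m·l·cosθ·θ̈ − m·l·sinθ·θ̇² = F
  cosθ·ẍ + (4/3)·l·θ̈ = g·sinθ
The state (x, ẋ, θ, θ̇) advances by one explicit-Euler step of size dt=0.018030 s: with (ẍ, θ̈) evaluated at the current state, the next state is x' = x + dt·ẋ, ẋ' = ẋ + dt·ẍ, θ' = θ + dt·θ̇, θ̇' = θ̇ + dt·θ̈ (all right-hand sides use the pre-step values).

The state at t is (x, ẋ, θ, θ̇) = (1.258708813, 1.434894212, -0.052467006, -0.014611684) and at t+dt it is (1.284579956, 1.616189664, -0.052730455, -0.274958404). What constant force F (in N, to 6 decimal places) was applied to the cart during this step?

ẍ = (ẋ'−ẋ)/dt = (1.616189664−1.434894212)/0.018030 = 10.055211
θ̈ = (θ̇'−θ̇)/dt = (-0.274958404−-0.014611684)/0.018030 = -14.439641
sinθ=-0.052443, cosθ=0.998624
F = (M+m)·ẍ + m·l·cosθ·θ̈ − m·l·sinθ·θ̇² = 9.320155 + -2.405673 − -0.000002 = 6.914484

F = 6.914484 N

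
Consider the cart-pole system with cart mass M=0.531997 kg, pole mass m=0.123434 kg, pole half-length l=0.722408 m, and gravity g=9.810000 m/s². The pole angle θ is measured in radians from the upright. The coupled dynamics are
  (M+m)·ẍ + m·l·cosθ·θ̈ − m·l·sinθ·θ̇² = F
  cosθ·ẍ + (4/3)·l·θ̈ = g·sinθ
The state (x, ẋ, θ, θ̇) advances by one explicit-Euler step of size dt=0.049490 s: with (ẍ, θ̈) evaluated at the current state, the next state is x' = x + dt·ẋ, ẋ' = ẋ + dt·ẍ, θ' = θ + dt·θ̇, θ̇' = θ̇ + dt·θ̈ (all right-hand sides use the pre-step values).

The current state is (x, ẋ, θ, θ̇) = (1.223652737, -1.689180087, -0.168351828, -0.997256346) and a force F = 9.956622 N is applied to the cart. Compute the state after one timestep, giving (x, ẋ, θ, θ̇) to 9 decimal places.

(1.140055214, -0.805922152, -0.217706045, -1.985741474)

sinθ=-0.167557707, cosθ=0.985862270
temp = (F + m·l·θ̇²·sinθ)/(M+m) = (9.956622 + -0.014859198)/0.655431 = 15.168282858
θ̈ = (g·sinθ − cosθ·temp)/(l·(4/3 − m·cos²θ/(M+m))) = -19.973431569
ẍ = temp − m·l·θ̈·cosθ/(M+m) = 17.847200135
Euler: x'=1.223652737+0.049490·-1.689180087=1.140055214, ẋ'=-1.689180087+0.049490·17.847200135=-0.805922152
       θ'=-0.168351828+0.049490·-0.997256346=-0.217706045, θ̇'=-0.997256346+0.049490·-19.973431569=-1.985741474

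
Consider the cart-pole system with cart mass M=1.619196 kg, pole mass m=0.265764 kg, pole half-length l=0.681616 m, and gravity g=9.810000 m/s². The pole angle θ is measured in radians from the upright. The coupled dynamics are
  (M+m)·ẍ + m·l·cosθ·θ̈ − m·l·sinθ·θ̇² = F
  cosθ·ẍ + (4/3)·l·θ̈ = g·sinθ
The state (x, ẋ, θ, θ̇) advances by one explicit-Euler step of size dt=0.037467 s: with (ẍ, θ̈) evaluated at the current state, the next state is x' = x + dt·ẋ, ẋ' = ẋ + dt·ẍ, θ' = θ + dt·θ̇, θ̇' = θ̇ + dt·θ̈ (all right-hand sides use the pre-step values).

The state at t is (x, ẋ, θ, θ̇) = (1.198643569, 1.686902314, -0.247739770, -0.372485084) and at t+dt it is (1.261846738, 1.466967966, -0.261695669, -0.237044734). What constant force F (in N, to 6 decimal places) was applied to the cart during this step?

ẍ = (ẋ'−ẋ)/dt = (1.466967966−1.686902314)/0.037467 = -5.870082
θ̈ = (θ̇'−θ̇)/dt = (-0.237044734−-0.372485084)/0.037467 = 3.614924
sinθ=-0.245213, cosθ=0.969469
F = (M+m)·ẍ + m·l·cosθ·θ̈ − m·l·sinθ·θ̇² = -11.064869 + 0.634847 − -0.006163 = -10.423859

F = -10.423859 N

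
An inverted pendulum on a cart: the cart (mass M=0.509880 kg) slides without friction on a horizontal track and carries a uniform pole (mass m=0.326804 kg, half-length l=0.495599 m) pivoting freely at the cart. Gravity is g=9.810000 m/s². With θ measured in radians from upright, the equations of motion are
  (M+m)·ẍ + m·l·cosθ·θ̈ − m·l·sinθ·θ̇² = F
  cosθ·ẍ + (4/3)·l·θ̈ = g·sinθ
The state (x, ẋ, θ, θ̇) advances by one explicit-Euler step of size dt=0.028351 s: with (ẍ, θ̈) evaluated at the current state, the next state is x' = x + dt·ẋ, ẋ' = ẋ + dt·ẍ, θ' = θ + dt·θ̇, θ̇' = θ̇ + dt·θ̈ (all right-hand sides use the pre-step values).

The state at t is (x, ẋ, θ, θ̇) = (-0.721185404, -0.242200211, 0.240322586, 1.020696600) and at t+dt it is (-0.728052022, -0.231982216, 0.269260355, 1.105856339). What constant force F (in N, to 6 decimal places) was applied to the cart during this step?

ẍ = (ẋ'−ẋ)/dt = (-0.231982216−-0.242200211)/0.028351 = 0.360410
θ̈ = (θ̇'−θ̇)/dt = (1.105856339−1.020696600)/0.028351 = 3.003765
sinθ=0.238016, cosθ=0.971261
F = (M+m)·ẍ + m·l·cosθ·θ̈ − m·l·sinθ·θ̇² = 0.301550 + 0.472520 − 0.040162 = 0.733907

F = 0.733907 N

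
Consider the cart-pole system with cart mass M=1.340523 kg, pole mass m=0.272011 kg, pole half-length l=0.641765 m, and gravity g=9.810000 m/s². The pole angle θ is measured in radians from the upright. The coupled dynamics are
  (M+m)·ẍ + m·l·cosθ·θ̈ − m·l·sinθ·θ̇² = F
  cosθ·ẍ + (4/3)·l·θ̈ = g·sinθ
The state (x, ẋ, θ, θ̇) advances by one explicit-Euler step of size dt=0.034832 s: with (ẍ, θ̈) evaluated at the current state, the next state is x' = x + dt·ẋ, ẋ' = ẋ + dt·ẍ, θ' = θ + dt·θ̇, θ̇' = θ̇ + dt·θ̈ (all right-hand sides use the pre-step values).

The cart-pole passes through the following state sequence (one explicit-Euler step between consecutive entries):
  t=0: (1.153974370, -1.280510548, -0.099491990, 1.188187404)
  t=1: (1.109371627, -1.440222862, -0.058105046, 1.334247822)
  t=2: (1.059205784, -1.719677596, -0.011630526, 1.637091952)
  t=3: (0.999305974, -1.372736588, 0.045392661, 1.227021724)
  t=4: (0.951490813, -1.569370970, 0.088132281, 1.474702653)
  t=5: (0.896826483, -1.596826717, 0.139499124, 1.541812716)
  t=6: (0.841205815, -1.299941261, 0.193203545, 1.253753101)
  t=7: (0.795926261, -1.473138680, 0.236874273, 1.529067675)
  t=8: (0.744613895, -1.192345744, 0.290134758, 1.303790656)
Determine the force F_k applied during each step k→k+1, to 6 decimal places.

step 0→1:
  ẍ = (ẋ'−ẋ)/dt = (-1.440222862−-1.280510548)/0.034832 = -4.585218
  θ̈ = (θ̇'−θ̇)/dt = (1.334247822−1.188187404)/0.034832 = 4.193283
  sinθ=-0.099328, cosθ=0.995055
  F = (M+m)·ẍ + m·l·cosθ·θ̈ − m·l·sinθ·θ̇² = -7.393820 + 0.728389 − -0.024480 = -6.640951
step 1→2:
  ẍ = (ẋ'−ẋ)/dt = (-1.719677596−-1.440222862)/0.034832 = -8.022931
  θ̈ = (θ̇'−θ̇)/dt = (1.637091952−1.334247822)/0.034832 = 8.694423
  sinθ=-0.058072, cosθ=0.998312
  F = (M+m)·ẍ + m·l·cosθ·θ̈ − m·l·sinθ·θ̇² = -12.937249 + 1.515199 − -0.018047 = -11.404003
step 2→3:
  ẍ = (ẋ'−ẋ)/dt = (-1.372736588−-1.719677596)/0.034832 = 9.960410
  θ̈ = (θ̇'−θ̇)/dt = (1.227021724−1.637091952)/0.034832 = -11.772802
  sinθ=-0.011630, cosθ=0.999932
  F = (M+m)·ẍ + m·l·cosθ·θ̈ − m·l·sinθ·θ̇² = 16.061500 + -2.055005 − -0.005441 = 14.011936
step 3→4:
  ẍ = (ẋ'−ẋ)/dt = (-1.569370970−-1.372736588)/0.034832 = -5.645222
  θ̈ = (θ̇'−θ̇)/dt = (1.474702653−1.227021724)/0.034832 = 7.110729
  sinθ=0.045377, cosθ=0.998970
  F = (M+m)·ẍ + m·l·cosθ·θ̈ − m·l·sinθ·θ̇² = -9.103113 + 1.240021 − 0.011926 = -7.875018
step 4→5:
  ẍ = (ẋ'−ẋ)/dt = (-1.596826717−-1.569370970)/0.034832 = -0.788233
  θ̈ = (θ̇'−θ̇)/dt = (1.541812716−1.474702653)/0.034832 = 1.926678
  sinθ=0.088018, cosθ=0.996119
  F = (M+m)·ẍ + m·l·cosθ·θ̈ − m·l·sinθ·θ̇² = -1.271053 + 0.335029 − 0.033415 = -0.969439
step 5→6:
  ẍ = (ẋ'−ẋ)/dt = (-1.299941261−-1.596826717)/0.034832 = 8.523354
  θ̈ = (θ̇'−θ̇)/dt = (1.253753101−1.541812716)/0.034832 = -8.269971
  sinθ=0.139047, cosθ=0.990286
  F = (M+m)·ẍ + m·l·cosθ·θ̈ − m·l·sinθ·θ̇² = 13.744198 + -1.429641 − 0.057702 = 12.256855
step 6→7:
  ẍ = (ẋ'−ẋ)/dt = (-1.473138680−-1.299941261)/0.034832 = -4.972365
  θ̈ = (θ̇'−θ̇)/dt = (1.529067675−1.253753101)/0.034832 = 7.904070
  sinθ=0.192004, cosθ=0.981394
  F = (M+m)·ẍ + m·l·cosθ·θ̈ − m·l·sinθ·θ̇² = -8.018108 + 1.354119 − 0.052686 = -6.716675
step 7→8:
  ẍ = (ẋ'−ẋ)/dt = (-1.192345744−-1.473138680)/0.034832 = 8.061350
  θ̈ = (θ̇'−θ̇)/dt = (1.303790656−1.529067675)/0.034832 = -6.467530
  sinθ=0.234665, cosθ=0.972076
  F = (M+m)·ẍ + m·l·cosθ·θ̈ − m·l·sinθ·θ̇² = 12.999201 + -1.097492 − 0.095778 = 11.805931

F_0 = -6.640951 N
F_1 = -11.404003 N
F_2 = 14.011936 N
F_3 = -7.875018 N
F_4 = -0.969439 N
F_5 = 12.256855 N
F_6 = -6.716675 N
F_7 = 11.805931 N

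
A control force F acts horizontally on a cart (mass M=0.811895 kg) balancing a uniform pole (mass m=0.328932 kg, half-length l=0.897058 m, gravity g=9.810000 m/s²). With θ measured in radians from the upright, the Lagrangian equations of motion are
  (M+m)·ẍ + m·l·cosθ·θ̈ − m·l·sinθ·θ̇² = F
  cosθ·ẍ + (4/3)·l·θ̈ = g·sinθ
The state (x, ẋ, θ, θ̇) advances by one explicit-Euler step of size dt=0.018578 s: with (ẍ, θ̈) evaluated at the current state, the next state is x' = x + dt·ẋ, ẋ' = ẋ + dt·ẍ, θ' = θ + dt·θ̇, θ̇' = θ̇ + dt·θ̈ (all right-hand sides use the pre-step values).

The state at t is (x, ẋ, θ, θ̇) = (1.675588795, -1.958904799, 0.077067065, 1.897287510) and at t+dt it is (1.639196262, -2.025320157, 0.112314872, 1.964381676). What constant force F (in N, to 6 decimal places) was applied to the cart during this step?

ẍ = (ẋ'−ẋ)/dt = (-2.025320157−-1.958904799)/0.018578 = -3.574947
θ̈ = (θ̇'−θ̇)/dt = (1.964381676−1.897287510)/0.018578 = 3.611485
sinθ=0.076991, cosθ=0.997032
F = (M+m)·ẍ + m·l·cosθ·θ̈ − m·l·sinθ·θ̇² = -4.078396 + 1.062482 − 0.081777 = -3.097691

F = -3.097691 N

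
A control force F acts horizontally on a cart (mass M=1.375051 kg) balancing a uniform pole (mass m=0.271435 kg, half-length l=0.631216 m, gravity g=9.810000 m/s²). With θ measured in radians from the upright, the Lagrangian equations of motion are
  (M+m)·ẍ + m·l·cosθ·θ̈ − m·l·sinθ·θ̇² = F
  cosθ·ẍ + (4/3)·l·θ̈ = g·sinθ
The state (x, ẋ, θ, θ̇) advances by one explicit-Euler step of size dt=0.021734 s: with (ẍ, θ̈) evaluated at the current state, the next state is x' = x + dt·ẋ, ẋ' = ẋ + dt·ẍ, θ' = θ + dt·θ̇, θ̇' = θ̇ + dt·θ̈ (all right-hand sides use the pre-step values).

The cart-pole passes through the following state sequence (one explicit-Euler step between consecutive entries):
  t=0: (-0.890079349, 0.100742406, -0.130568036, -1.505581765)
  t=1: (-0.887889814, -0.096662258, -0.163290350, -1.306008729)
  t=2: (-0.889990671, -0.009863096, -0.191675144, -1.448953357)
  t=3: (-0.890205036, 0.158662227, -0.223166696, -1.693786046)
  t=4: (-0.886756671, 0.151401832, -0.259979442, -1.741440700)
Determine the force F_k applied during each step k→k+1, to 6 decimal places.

step 0→1:
  ẍ = (ẋ'−ẋ)/dt = (-0.096662258−0.100742406)/0.021734 = -9.082758
  θ̈ = (θ̇'−θ̇)/dt = (-1.306008729−-1.505581765)/0.021734 = 9.182527
  sinθ=-0.130197, cosθ=0.991488
  F = (M+m)·ẍ + m·l·cosθ·θ̈ − m·l·sinθ·θ̇² = -14.954634 + 1.559888 − -0.050566 = -13.344180
step 1→2:
  ẍ = (ẋ'−ẋ)/dt = (-0.009863096−-0.096662258)/0.021734 = 3.993704
  θ̈ = (θ̇'−θ̇)/dt = (-1.448953357−-1.306008729)/0.021734 = -6.577005
  sinθ=-0.162566, cosθ=0.986698
  F = (M+m)·ẍ + m·l·cosθ·θ̈ − m·l·sinθ·θ̇² = 6.575578 + -1.111875 − -0.047508 = 5.511210
step 2→3:
  ẍ = (ẋ'−ẋ)/dt = (0.158662227−-0.009863096)/0.021734 = 7.753995
  θ̈ = (θ̇'−θ̇)/dt = (-1.693786046−-1.448953357)/0.021734 = -11.264962
  sinθ=-0.190504, cosθ=0.981686
  F = (M+m)·ẍ + m·l·cosθ·θ̈ − m·l·sinθ·θ̇² = 12.766844 + -1.894726 − -0.068526 = 10.940644
step 3→4:
  ẍ = (ẋ'−ẋ)/dt = (0.151401832−0.158662227)/0.021734 = -0.334057
  θ̈ = (θ̇'−θ̇)/dt = (-1.741440700−-1.693786046)/0.021734 = -2.192632
  sinθ=-0.221319, cosθ=0.975201
  F = (M+m)·ẍ + m·l·cosθ·θ̈ − m·l·sinθ·θ̇² = -0.550020 + -0.366356 − -0.108788 = -0.807589

F_0 = -13.344180 N
F_1 = 5.511210 N
F_2 = 10.940644 N
F_3 = -0.807589 N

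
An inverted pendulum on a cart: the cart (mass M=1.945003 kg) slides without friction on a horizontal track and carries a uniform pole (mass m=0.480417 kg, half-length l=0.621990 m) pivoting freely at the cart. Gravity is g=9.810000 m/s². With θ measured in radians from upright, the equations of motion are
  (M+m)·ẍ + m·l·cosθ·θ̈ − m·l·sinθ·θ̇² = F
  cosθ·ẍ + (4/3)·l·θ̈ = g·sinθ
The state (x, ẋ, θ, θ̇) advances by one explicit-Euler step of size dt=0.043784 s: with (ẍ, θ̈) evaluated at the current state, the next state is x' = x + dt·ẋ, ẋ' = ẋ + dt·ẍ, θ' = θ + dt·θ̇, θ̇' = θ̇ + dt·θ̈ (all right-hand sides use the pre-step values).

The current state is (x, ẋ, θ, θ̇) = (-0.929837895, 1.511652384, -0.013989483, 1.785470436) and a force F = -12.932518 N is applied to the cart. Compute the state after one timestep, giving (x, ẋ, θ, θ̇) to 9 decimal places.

sinθ=-0.013989027, cosθ=0.999902149
temp = (F + m·l·θ̇²·sinθ)/(M+m) = (-12.932518 + -0.013325840)/2.425420 = -5.337567860
θ̈ = (g·sinθ − cosθ·temp)/(l·(4/3 − m·cos²θ/(M+m))) = 7.363683602
ẍ = temp − m·l·θ̈·cosθ/(M+m) = -6.244693487
Euler: x'=-0.929837895+0.043784·1.511652384=-0.863651707, ẋ'=1.511652384+0.043784·-6.244693487=1.238234724
       θ'=-0.013989483+0.043784·1.785470436=0.064185555, θ̇'=1.785470436+0.043784·7.363683602=2.107881959

(-0.863651707, 1.238234724, 0.064185555, 2.107881959)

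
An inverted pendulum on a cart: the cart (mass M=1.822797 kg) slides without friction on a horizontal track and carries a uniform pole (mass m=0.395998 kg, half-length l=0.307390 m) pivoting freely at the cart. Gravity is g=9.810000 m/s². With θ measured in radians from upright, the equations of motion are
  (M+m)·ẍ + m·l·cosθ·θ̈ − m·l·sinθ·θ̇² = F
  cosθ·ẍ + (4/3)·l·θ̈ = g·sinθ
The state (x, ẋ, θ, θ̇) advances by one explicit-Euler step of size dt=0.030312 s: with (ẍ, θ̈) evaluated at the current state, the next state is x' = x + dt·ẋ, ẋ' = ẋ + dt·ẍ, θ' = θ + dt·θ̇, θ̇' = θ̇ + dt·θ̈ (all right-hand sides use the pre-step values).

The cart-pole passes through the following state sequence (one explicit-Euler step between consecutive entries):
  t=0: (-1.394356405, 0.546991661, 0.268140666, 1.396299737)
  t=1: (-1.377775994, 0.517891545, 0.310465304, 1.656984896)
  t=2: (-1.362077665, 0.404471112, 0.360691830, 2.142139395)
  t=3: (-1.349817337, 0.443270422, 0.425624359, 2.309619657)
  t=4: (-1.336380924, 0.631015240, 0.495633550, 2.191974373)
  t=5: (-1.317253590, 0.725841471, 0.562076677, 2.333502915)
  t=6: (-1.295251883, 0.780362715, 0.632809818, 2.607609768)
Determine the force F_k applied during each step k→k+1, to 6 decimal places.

F_0 = -1.183522 N
F_1 = -6.549193 N
F_2 = 3.272206 N
F_3 = 13.044266 N
F_4 = 7.162945 N
F_5 = 4.569026 N

step 0→1:
  ẍ = (ẋ'−ẋ)/dt = (0.517891545−0.546991661)/0.030312 = -0.960020
  θ̈ = (θ̇'−θ̇)/dt = (1.656984896−1.396299737)/0.030312 = 8.600065
  sinθ=0.264939, cosθ=0.964265
  F = (M+m)·ẍ + m·l·cosθ·θ̈ − m·l·sinθ·θ̇² = -2.130087 + 1.009441 − 0.062876 = -1.183522
step 1→2:
  ẍ = (ẋ'−ẋ)/dt = (0.404471112−0.517891545)/0.030312 = -3.741767
  θ̈ = (θ̇'−θ̇)/dt = (2.142139395−1.656984896)/0.030312 = 16.005361
  sinθ=0.305502, cosθ=0.952192
  F = (M+m)·ẍ + m·l·cosθ·θ̈ − m·l·sinθ·θ̇² = -8.302213 + 1.855122 − 0.102102 = -6.549193
step 2→3:
  ẍ = (ẋ'−ẋ)/dt = (0.443270422−0.404471112)/0.030312 = 1.279998
  θ̈ = (θ̇'−θ̇)/dt = (2.309619657−2.142139395)/0.030312 = 5.525213
  sinθ=0.352922, cosθ=0.935653
  F = (M+m)·ẍ + m·l·cosθ·θ̈ − m·l·sinθ·θ̇² = 2.840054 + 0.629284 − 0.197132 = 3.272206
step 3→4:
  ẍ = (ẋ'−ẋ)/dt = (0.631015240−0.443270422)/0.030312 = 6.193746
  θ̈ = (θ̇'−θ̇)/dt = (2.191974373−2.309619657)/0.030312 = -3.881146
  sinθ=0.412890, cosθ=0.910781
  F = (M+m)·ẍ + m·l·cosθ·θ̈ − m·l·sinθ·θ̇² = 13.742652 + -0.430285 − 0.268100 = 13.044266
step 4→5:
  ẍ = (ẋ'−ẋ)/dt = (0.725841471−0.631015240)/0.030312 = 3.128340
  θ̈ = (θ̇'−θ̇)/dt = (2.333502915−2.191974373)/0.030312 = 4.669060
  sinθ=0.475589, cosθ=0.879668
  F = (M+m)·ẍ + m·l·cosθ·θ̈ − m·l·sinθ·θ̇² = 6.941144 + 0.499955 − 0.278154 = 7.162945
step 5→6:
  ẍ = (ẋ'−ẋ)/dt = (0.780362715−0.725841471)/0.030312 = 1.798669
  θ̈ = (θ̇'−θ̇)/dt = (2.607609768−2.333502915)/0.030312 = 9.042849
  sinθ=0.532945, cosθ=0.846150
  F = (M+m)·ẍ + m·l·cosθ·θ̈ − m·l·sinθ·θ̇² = 3.990877 + 0.931398 − 0.353249 = 4.569026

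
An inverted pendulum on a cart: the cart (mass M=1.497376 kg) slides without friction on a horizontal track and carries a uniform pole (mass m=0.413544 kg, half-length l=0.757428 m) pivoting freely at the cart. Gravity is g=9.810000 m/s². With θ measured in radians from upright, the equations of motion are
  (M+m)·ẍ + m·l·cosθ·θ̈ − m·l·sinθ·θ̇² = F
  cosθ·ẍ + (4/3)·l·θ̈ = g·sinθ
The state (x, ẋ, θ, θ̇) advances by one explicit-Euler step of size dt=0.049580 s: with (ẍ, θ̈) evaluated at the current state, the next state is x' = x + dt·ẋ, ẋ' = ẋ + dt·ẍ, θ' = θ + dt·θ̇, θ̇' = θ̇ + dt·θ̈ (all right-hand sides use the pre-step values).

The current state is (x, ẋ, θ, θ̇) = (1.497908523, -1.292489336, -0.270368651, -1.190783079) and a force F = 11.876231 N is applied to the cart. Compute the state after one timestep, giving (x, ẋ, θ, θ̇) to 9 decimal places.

(1.433826902, -0.909363748, -0.329407676, -1.685001516)

sinθ=-0.267086714, cosθ=0.963672500
temp = (F + m·l·θ̇²·sinθ)/(M+m) = (11.876231 + -0.118626215)/1.910920 = 6.152850347
θ̈ = (g·sinθ − cosθ·temp)/(l·(4/3 − m·cos²θ/(M+m))) = -9.968100778
ẍ = temp − m·l·θ̈·cosθ/(M+m) = 7.727422114
Euler: x'=1.497908523+0.049580·-1.292489336=1.433826902, ẋ'=-1.292489336+0.049580·7.727422114=-0.909363748
       θ'=-0.270368651+0.049580·-1.190783079=-0.329407676, θ̇'=-1.190783079+0.049580·-9.968100778=-1.685001516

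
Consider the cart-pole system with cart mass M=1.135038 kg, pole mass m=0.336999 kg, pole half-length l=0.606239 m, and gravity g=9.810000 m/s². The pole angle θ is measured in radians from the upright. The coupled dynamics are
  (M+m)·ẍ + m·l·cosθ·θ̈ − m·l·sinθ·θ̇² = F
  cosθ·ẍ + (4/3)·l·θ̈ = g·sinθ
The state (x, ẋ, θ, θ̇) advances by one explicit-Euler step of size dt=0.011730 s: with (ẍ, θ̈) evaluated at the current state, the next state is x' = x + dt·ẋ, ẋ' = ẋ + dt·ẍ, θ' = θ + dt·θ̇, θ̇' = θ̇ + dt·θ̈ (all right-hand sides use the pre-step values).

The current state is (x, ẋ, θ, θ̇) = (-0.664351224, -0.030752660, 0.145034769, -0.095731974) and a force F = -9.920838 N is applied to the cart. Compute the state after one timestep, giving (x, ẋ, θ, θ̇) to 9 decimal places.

(-0.664711953, -0.129177287, 0.143911833, 0.045328911)

sinθ=0.144526834, cosθ=0.989500881
temp = (F + m·l·θ̇²·sinθ)/(M+m) = (-9.920838 + 0.000270604)/1.472037 = -6.739346494
θ̈ = (g·sinθ − cosθ·temp)/(l·(4/3 − m·cos²θ/(M+m))) = 12.025650868
ẍ = temp − m·l·θ̈·cosθ/(M+m) = -8.390846327
Euler: x'=-0.664351224+0.011730·-0.030752660=-0.664711953, ẋ'=-0.030752660+0.011730·-8.390846327=-0.129177287
       θ'=0.145034769+0.011730·-0.095731974=0.143911833, θ̇'=-0.095731974+0.011730·12.025650868=0.045328911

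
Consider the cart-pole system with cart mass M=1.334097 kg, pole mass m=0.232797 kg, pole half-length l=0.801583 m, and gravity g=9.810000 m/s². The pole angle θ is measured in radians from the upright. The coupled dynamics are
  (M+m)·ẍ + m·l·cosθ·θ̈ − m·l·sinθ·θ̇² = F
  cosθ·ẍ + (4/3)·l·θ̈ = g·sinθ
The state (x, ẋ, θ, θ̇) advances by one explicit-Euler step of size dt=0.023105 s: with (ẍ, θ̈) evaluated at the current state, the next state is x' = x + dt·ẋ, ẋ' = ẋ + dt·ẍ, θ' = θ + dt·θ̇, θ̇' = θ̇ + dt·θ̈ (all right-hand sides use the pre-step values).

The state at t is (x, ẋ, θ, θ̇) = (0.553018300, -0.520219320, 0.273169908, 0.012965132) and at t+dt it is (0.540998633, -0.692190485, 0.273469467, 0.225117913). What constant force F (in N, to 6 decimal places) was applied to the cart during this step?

F = -10.012539 N

ẍ = (ẋ'−ẋ)/dt = (-0.692190485−-0.520219320)/0.023105 = -7.443028
θ̈ = (θ̇'−θ̇)/dt = (0.225117913−0.012965132)/0.023105 = 9.182116
sinθ=0.269785, cosθ=0.962921
F = (M+m)·ẍ + m·l·cosθ·θ̈ − m·l·sinθ·θ̇² = -11.662436 + 1.649906 − 0.000008 = -10.012539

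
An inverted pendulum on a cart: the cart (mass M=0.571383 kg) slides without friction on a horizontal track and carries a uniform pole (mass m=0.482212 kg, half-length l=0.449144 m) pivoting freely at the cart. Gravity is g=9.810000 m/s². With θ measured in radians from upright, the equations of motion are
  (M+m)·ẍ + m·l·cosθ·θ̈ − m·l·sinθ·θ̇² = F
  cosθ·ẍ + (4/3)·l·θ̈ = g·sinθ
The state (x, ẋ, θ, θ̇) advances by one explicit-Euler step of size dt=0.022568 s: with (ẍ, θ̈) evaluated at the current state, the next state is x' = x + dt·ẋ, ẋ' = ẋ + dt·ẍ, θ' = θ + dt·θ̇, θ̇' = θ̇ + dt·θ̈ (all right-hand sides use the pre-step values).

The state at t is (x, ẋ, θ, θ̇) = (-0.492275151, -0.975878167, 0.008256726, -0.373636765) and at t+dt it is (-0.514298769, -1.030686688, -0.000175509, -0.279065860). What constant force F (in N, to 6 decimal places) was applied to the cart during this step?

ẍ = (ẋ'−ẋ)/dt = (-1.030686688−-0.975878167)/0.022568 = -2.428595
θ̈ = (θ̇'−θ̇)/dt = (-0.279065860−-0.373636765)/0.022568 = 4.190487
sinθ=0.008257, cosθ=0.999966
F = (M+m)·ẍ + m·l·cosθ·θ̈ − m·l·sinθ·θ̇² = -2.558755 + 0.907556 − 0.000250 = -1.651449

F = -1.651449 N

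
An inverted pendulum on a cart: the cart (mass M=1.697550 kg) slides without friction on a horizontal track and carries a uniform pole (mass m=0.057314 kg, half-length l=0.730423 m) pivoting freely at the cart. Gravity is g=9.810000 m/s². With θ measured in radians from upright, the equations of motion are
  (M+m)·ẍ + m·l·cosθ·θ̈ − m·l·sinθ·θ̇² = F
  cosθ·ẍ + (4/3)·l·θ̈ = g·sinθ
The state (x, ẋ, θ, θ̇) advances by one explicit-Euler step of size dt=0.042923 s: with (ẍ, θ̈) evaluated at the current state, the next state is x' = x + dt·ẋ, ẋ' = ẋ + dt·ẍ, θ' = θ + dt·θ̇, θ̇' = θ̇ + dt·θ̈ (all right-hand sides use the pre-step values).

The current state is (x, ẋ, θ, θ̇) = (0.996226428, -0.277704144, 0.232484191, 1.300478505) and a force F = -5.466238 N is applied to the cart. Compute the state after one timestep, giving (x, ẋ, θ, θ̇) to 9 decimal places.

sinθ=0.230395591, cosθ=0.973097052
temp = (F + m·l·θ̇²·sinθ)/(M+m) = (-5.466238 + 0.016312318)/1.754864 = -3.105611422
θ̈ = (g·sinθ − cosθ·temp)/(l·(4/3 − m·cos²θ/(M+m))) = 5.552609918
ẍ = temp − m·l·θ̈·cosθ/(M+m) = -3.234509077
Euler: x'=0.996226428+0.042923·-0.277704144=0.984306533, ẋ'=-0.277704144+0.042923·-3.234509077=-0.416538977
       θ'=0.232484191+0.042923·1.300478505=0.288304630, θ̇'=1.300478505+0.042923·5.552609918=1.538813181

(0.984306533, -0.416538977, 0.288304630, 1.538813181)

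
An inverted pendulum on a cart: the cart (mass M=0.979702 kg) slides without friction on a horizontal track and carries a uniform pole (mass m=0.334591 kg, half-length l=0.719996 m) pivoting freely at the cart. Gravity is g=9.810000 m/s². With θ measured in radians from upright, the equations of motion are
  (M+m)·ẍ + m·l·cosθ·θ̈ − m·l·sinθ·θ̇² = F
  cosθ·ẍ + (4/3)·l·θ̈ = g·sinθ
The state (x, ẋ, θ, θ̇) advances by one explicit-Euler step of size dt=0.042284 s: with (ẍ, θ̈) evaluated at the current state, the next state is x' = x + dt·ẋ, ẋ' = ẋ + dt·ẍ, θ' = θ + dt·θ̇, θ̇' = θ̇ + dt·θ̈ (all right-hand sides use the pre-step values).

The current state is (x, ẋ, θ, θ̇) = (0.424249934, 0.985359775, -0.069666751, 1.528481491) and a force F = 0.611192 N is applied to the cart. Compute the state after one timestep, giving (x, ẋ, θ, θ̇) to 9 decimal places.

sinθ=-0.069610411, cosθ=0.997574253
temp = (F + m·l·θ̇²·sinθ)/(M+m) = (0.611192 + -0.039177697)/1.314293 = 0.435225861
θ̈ = (g·sinθ − cosθ·temp)/(l·(4/3 − m·cos²θ/(M+m))) = -1.436556876
ẍ = temp − m·l·θ̈·cosθ/(M+m) = 0.697901744
Euler: x'=0.424249934+0.042284·0.985359775=0.465914887, ẋ'=0.985359775+0.042284·0.697901744=1.014869852
       θ'=-0.069666751+0.042284·1.528481491=-0.005036440, θ̇'=1.528481491+0.042284·-1.436556876=1.467738120

(0.465914887, 1.014869852, -0.005036440, 1.467738120)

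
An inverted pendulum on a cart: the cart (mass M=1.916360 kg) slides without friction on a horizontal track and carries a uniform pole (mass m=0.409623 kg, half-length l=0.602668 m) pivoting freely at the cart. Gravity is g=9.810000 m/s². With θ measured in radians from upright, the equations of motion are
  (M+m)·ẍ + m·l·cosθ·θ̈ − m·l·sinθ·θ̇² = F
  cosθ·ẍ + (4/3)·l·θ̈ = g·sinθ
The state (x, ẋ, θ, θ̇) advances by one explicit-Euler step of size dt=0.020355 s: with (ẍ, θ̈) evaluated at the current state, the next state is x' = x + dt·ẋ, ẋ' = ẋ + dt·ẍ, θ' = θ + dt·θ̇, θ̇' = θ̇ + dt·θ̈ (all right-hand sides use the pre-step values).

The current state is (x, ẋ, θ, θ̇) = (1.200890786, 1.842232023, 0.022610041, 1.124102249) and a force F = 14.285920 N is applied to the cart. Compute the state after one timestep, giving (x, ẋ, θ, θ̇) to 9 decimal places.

(1.238389419, 1.985648550, 0.045491142, 0.951288912)

sinθ=0.022608115, cosθ=0.999744404
temp = (F + m·l·θ̇²·sinθ)/(M+m) = (14.285920 + 0.007052425)/2.325983 = 6.144916977
θ̈ = (g·sinθ − cosθ·temp)/(l·(4/3 − m·cos²θ/(M+m))) = -8.489969876
ẍ = temp − m·l·θ̈·cosθ/(M+m) = 7.045764028
Euler: x'=1.200890786+0.020355·1.842232023=1.238389419, ẋ'=1.842232023+0.020355·7.045764028=1.985648550
       θ'=0.022610041+0.020355·1.124102249=0.045491142, θ̇'=1.124102249+0.020355·-8.489969876=0.951288912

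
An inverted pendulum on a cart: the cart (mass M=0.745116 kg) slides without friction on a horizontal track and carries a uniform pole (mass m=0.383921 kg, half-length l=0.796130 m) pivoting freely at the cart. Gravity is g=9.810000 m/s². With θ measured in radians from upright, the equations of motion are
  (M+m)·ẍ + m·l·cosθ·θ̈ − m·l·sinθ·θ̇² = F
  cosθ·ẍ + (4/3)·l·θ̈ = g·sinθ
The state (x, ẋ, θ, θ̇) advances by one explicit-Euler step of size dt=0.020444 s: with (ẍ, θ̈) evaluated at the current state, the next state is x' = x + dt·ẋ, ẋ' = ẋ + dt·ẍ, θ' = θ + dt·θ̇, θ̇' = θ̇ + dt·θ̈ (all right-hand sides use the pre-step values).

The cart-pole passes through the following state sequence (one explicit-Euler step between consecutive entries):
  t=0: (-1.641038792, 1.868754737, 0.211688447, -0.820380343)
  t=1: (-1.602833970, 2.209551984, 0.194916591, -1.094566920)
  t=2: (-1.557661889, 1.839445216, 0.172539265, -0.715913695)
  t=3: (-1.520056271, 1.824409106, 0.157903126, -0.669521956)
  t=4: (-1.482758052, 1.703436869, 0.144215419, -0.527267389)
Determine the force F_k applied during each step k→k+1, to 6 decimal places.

step 0→1:
  ẍ = (ẋ'−ẋ)/dt = (2.209551984−1.868754737)/0.020444 = 16.669793
  θ̈ = (θ̇'−θ̇)/dt = (-1.094566920−-0.820380343)/0.020444 = -13.411592
  sinθ=0.210111, cosθ=0.977678
  F = (M+m)·ẍ + m·l·cosθ·θ̈ − m·l·sinθ·θ̇² = 18.820813 + -4.007761 − 0.043222 = 14.769830
step 1→2:
  ẍ = (ẋ'−ẋ)/dt = (1.839445216−2.209551984)/0.020444 = -18.103442
  θ̈ = (θ̇'−θ̇)/dt = (-0.715913695−-1.094566920)/0.020444 = 18.521484
  sinθ=0.193685, cosθ=0.981064
  F = (M+m)·ẍ + m·l·cosθ·θ̈ − m·l·sinθ·θ̇² = -20.439456 + 5.553911 − 0.070926 = -14.956471
step 2→3:
  ẍ = (ẋ'−ẋ)/dt = (1.824409106−1.839445216)/0.020444 = -0.735478
  θ̈ = (θ̇'−θ̇)/dt = (-0.669521956−-0.715913695)/0.020444 = 2.269210
  sinθ=0.171684, cosθ=0.985152
  F = (M+m)·ẍ + m·l·cosθ·θ̈ − m·l·sinθ·θ̇² = -0.830382 + 0.683288 − 0.026895 = -0.173989
step 3→4:
  ẍ = (ẋ'−ẋ)/dt = (1.703436869−1.824409106)/0.020444 = -5.917249
  θ̈ = (θ̇'−θ̇)/dt = (-0.527267389−-0.669521956)/0.020444 = 6.958255
  sinθ=0.157248, cosθ=0.987559
  F = (M+m)·ẍ + m·l·cosθ·θ̈ − m·l·sinθ·θ̇² = -6.680793 + 2.100339 − 0.021545 = -4.601999

F_0 = 14.769830 N
F_1 = -14.956471 N
F_2 = -0.173989 N
F_3 = -4.601999 N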